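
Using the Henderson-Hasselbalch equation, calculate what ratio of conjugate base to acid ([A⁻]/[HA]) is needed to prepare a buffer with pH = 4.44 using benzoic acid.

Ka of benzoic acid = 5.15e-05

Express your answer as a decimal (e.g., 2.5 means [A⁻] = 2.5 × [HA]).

pKa = -log(5.15e-05) = 4.2882. pH = pKa + log([A⁻]/[HA]), so log([A⁻]/[HA]) = pH − pKa = 4.44 − 4.2882 = 0.1518. [A⁻]/[HA] = 10^(0.1518) = 1.42

[A⁻]/[HA] = 1.42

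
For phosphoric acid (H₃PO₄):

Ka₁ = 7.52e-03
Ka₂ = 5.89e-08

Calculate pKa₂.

pKa₂ = -log(Ka₂) = -log(5.89e-08) = 7.23.

pK_{a2} = 7.23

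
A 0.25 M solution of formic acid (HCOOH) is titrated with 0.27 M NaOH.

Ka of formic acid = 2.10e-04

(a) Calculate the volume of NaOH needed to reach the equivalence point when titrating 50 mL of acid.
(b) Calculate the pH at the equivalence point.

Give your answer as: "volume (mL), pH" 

moles acid = 0.25 × 50/1000 = 0.0125 mol; V_base = moles/0.27 × 1000 = 46.3 mL. At equivalence only the conjugate base is present: [A⁻] = 0.0125/0.096 = 1.2981e-01 M. Kb = Kw/Ka = 4.76e-11; [OH⁻] = √(Kb × [A⁻]) = 2.4862e-06; pOH = 5.60; pH = 14 - pOH = 8.40.

V = 46.3 mL, pH = 8.40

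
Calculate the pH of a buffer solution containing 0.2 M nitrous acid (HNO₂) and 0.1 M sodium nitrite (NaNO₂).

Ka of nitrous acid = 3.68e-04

pKa = -log(3.68e-04) = 3.43. pH = pKa + log([A⁻]/[HA]) = 3.43 + log(0.1/0.2)

pH = 3.13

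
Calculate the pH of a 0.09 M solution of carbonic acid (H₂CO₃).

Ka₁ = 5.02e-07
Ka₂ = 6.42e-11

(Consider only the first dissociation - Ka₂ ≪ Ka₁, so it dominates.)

First dissociation dominates. From Ka₁ = [H⁺][HA⁻]/[H₂A], x² + Ka₁·x − Ka₁·C = 0 with C = 0.09 M and Ka₁ = 5.02e-07. Solving: [H⁺] = (−Ka₁ + √(Ka₁² + 4·Ka₁·C)) / 2 = 2.1231e-04 M. pH = -log(2.1231e-04) = 3.67.

pH = 3.67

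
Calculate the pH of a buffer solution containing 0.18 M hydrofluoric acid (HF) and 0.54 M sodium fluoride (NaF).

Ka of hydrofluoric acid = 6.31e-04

pKa = -log(6.31e-04) = 3.20. pH = pKa + log([A⁻]/[HA]) = 3.20 + log(0.54/0.18)

pH = 3.68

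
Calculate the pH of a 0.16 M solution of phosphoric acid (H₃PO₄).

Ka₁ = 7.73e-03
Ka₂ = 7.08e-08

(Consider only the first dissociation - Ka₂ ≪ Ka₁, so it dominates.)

First dissociation dominates. From Ka₁ = [H⁺][HA⁻]/[H₂A], x² + Ka₁·x − Ka₁·C = 0 with C = 0.16 M and Ka₁ = 7.73e-03. Solving: [H⁺] = (−Ka₁ + √(Ka₁² + 4·Ka₁·C)) / 2 = 3.1515e-02 M. pH = -log(3.1515e-02) = 1.50.

pH = 1.50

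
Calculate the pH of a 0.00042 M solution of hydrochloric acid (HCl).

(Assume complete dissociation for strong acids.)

[H⁺] = 0.00042 M for strong acid. pH = -log[H⁺] = -log(0.00042)

pH = 3.38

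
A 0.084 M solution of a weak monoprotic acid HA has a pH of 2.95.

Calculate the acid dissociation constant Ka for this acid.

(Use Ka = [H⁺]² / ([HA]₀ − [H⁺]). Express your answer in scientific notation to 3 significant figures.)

[H⁺] = 10^(−pH) = 10^(−2.95) = 1.122e-03 M. For HA ⇌ H⁺ + A⁻, Ka = [H⁺][A⁻]/[HA] = [H⁺]² / ([HA]₀ − [H⁺]) = (1.122e-03)² / (0.084 − 1.122e-03) = 1.52e-05.

K_a = 1.52e-05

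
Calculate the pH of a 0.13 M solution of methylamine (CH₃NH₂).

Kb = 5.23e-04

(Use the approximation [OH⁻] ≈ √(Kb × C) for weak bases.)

[OH⁻] = √(Kb × C) = √(5.23e-04 × 0.13) = 8.2456e-03. pOH = 2.08, pH = 14 - pOH

pH = 11.92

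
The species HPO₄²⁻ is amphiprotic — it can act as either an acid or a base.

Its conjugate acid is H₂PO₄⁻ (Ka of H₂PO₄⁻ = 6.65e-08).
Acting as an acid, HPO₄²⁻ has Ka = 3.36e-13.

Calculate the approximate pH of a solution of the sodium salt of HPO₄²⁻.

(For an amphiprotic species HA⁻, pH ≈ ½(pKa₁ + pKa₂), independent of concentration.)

pKa₁ = -log(6.65e-08) = 7.18; pKa₂ = -log(3.36e-13) = 12.47. For an amphiprotic species, pH ≈ ½(pKa₁ + pKa₂) = ½(7.18 + 12.47) = 9.83.

pH = 9.83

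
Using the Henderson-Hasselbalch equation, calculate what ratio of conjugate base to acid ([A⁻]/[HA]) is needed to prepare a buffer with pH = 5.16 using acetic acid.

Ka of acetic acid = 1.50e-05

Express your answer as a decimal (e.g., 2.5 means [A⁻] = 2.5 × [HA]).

pKa = -log(1.50e-05) = 4.8239. pH = pKa + log([A⁻]/[HA]), so log([A⁻]/[HA]) = pH − pKa = 5.16 − 4.8239 = 0.3361. [A⁻]/[HA] = 10^(0.3361) = 2.17

[A⁻]/[HA] = 2.17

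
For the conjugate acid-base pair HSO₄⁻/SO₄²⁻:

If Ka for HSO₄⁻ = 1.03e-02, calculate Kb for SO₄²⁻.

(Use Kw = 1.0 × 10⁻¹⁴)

For a conjugate pair Ka × Kb = Kw, so Kb = Kw/Ka = 1.0 × 10⁻¹⁴ / 1.03e-02 = 9.71e-13.

K_b = 9.71e-13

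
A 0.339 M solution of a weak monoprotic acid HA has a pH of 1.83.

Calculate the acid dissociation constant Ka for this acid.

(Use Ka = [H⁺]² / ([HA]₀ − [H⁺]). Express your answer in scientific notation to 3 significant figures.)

[H⁺] = 10^(−pH) = 10^(−1.83) = 1.479e-02 M. For HA ⇌ H⁺ + A⁻, Ka = [H⁺][A⁻]/[HA] = [H⁺]² / ([HA]₀ − [H⁺]) = (1.479e-02)² / (0.339 − 1.479e-02) = 6.75e-04.

K_a = 6.75e-04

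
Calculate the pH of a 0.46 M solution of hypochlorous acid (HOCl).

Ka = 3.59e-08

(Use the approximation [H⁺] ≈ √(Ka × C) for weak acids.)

[H⁺] = √(Ka × C) = √(3.59e-08 × 0.46) = 1.2851e-04. pH = -log(1.2851e-04)

pH = 3.89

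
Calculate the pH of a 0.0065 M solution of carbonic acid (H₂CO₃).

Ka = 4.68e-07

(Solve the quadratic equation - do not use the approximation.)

x² + Ka×x - Ka×C = 0. Using quadratic formula: [H⁺] = 5.4921e-05

pH = 4.26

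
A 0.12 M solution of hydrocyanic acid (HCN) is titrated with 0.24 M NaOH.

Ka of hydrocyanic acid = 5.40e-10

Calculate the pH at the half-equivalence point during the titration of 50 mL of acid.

At half-equivalence [HA] = [A⁻], so Henderson-Hasselbalch gives pH = pKa = -log(5.40e-10) = 9.27.

pH = pKa = 9.27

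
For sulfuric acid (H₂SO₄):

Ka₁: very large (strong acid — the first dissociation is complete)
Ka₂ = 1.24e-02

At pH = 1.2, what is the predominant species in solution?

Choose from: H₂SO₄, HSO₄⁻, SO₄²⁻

The first dissociation is complete, so H₂SO₄ itself is never the predominant species in water; pKa₂ = -log(1.24e-02) = 1.91. For a polyprotic acid the predominant species crosses at each pKa: below pKa_n the protonated form dominates, above it the deprotonated form does. At pH = 1.2, the predominant species is HSO₄⁻.

HSO₄⁻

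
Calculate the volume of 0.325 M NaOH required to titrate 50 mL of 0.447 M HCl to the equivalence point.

At equivalence: moles acid = moles base. moles HCl = 0.447 × 50/1000 = 0.02235 mol. V_base = moles / 0.325 × 1000 = 68.8 mL.

V_{base} = 68.8 mL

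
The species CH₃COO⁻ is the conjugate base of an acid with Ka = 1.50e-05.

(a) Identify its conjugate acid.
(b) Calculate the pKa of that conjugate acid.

(a) The conjugate acid is formed by adding one H⁺ to CH₃COO⁻, giving CH₃COOH. (b) pKa = -log(Ka) = -log(1.50e-05) = 4.82.

Conjugate acid: CH₃COOH; pK_a = 4.82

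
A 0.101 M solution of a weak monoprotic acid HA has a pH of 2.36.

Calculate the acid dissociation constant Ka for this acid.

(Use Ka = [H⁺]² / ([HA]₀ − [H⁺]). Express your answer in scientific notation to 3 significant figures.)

[H⁺] = 10^(−pH) = 10^(−2.36) = 4.365e-03 M. For HA ⇌ H⁺ + A⁻, Ka = [H⁺][A⁻]/[HA] = [H⁺]² / ([HA]₀ − [H⁺]) = (4.365e-03)² / (0.101 − 4.365e-03) = 1.97e-04.

K_a = 1.97e-04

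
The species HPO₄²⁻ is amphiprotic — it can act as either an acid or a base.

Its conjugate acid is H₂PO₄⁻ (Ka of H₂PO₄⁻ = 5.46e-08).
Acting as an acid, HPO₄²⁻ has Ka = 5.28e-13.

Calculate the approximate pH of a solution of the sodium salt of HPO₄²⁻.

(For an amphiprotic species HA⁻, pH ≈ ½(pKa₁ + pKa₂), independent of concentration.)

pKa₁ = -log(5.46e-08) = 7.26; pKa₂ = -log(5.28e-13) = 12.28. For an amphiprotic species, pH ≈ ½(pKa₁ + pKa₂) = ½(7.26 + 12.28) = 9.77.

pH = 9.77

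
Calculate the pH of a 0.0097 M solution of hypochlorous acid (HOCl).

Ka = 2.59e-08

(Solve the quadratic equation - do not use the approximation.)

x² + Ka×x - Ka×C = 0. Using quadratic formula: [H⁺] = 1.5837e-05

pH = 4.80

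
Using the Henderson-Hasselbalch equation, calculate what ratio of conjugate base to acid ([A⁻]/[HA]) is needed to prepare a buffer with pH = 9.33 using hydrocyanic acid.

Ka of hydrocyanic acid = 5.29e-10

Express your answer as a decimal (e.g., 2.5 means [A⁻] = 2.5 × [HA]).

pKa = -log(5.29e-10) = 9.2765. pH = pKa + log([A⁻]/[HA]), so log([A⁻]/[HA]) = pH − pKa = 9.33 − 9.2765 = 0.0535. [A⁻]/[HA] = 10^(0.0535) = 1.13

[A⁻]/[HA] = 1.13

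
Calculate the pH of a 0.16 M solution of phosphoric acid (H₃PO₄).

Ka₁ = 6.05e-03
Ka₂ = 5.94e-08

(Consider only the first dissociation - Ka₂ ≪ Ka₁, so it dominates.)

First dissociation dominates. From Ka₁ = [H⁺][HA⁻]/[H₂A], x² + Ka₁·x − Ka₁·C = 0 with C = 0.16 M and Ka₁ = 6.05e-03. Solving: [H⁺] = (−Ka₁ + √(Ka₁² + 4·Ka₁·C)) / 2 = 2.8234e-02 M. pH = -log(2.8234e-02) = 1.55.

pH = 1.55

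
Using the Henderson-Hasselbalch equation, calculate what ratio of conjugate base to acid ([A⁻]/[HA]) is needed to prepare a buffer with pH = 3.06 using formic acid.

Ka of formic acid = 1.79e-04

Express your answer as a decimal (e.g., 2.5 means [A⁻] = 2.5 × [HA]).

pKa = -log(1.79e-04) = 3.7471. pH = pKa + log([A⁻]/[HA]), so log([A⁻]/[HA]) = pH − pKa = 3.06 − 3.7471 = -0.6871. [A⁻]/[HA] = 10^(-0.6871) = 0.206

[A⁻]/[HA] = 0.206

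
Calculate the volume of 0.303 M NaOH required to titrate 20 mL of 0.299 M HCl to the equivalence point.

At equivalence: moles acid = moles base. moles HCl = 0.299 × 20/1000 = 0.00598 mol. V_base = moles / 0.303 × 1000 = 19.7 mL.

V_{base} = 19.7 mL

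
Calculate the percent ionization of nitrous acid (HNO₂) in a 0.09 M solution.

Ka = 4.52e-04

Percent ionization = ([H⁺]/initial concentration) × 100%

Using Ka equilibrium: x² + Ka×x - Ka×C = 0. Solving: [H⁺] = 6.1561e-03. Percent = (6.1561e-03/0.09) × 100

Percent ionization = 6.84%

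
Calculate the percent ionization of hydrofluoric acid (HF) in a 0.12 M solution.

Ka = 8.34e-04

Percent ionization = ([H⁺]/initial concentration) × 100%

Using Ka equilibrium: x² + Ka×x - Ka×C = 0. Solving: [H⁺] = 9.5957e-03. Percent = (9.5957e-03/0.12) × 100

Percent ionization = 8%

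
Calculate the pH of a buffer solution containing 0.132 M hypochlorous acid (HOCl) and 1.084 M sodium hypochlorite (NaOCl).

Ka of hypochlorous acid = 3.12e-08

pKa = -log(3.12e-08) = 7.51. pH = pKa + log([A⁻]/[HA]) = 7.51 + log(1.084/0.132)

pH = 8.42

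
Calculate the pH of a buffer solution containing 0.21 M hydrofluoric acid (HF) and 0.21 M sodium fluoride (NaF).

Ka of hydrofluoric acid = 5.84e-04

pKa = -log(5.84e-04) = 3.23. pH = pKa + log([A⁻]/[HA]) = 3.23 + log(0.21/0.21)

pH = 3.23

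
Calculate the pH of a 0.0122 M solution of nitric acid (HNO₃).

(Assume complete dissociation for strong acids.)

[H⁺] = 0.0122 M for strong acid. pH = -log[H⁺] = -log(0.0122)

pH = 1.91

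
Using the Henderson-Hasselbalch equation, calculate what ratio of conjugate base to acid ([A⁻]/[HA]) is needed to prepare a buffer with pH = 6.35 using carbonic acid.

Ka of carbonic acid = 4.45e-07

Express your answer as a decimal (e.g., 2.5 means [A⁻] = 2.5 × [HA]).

pKa = -log(4.45e-07) = 6.3516. pH = pKa + log([A⁻]/[HA]), so log([A⁻]/[HA]) = pH − pKa = 6.35 − 6.3516 = -0.0016. [A⁻]/[HA] = 10^(-0.0016) = 0.996

[A⁻]/[HA] = 0.996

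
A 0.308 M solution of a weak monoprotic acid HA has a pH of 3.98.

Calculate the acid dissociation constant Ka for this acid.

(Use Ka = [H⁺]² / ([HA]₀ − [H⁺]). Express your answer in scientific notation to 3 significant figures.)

[H⁺] = 10^(−pH) = 10^(−3.98) = 1.047e-04 M. For HA ⇌ H⁺ + A⁻, Ka = [H⁺][A⁻]/[HA] = [H⁺]² / ([HA]₀ − [H⁺]) = (1.047e-04)² / (0.308 − 1.047e-04) = 3.56e-08.

K_a = 3.56e-08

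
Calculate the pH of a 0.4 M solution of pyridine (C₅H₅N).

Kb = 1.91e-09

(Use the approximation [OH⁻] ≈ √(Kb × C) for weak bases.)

[OH⁻] = √(Kb × C) = √(1.91e-09 × 0.4) = 2.7641e-05. pOH = 4.56, pH = 14 - pOH

pH = 9.44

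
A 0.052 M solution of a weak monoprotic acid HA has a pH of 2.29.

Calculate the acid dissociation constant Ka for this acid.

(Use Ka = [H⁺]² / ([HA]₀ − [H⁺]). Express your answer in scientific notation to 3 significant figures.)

[H⁺] = 10^(−pH) = 10^(−2.29) = 5.129e-03 M. For HA ⇌ H⁺ + A⁻, Ka = [H⁺][A⁻]/[HA] = [H⁺]² / ([HA]₀ − [H⁺]) = (5.129e-03)² / (0.052 − 5.129e-03) = 5.61e-04.

K_a = 5.61e-04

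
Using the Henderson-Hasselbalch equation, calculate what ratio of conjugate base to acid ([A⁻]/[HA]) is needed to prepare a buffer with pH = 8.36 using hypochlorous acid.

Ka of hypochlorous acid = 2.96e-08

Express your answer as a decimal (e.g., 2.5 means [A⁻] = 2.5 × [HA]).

pKa = -log(2.96e-08) = 7.5287. pH = pKa + log([A⁻]/[HA]), so log([A⁻]/[HA]) = pH − pKa = 8.36 − 7.5287 = 0.8313. [A⁻]/[HA] = 10^(0.8313) = 6.78

[A⁻]/[HA] = 6.78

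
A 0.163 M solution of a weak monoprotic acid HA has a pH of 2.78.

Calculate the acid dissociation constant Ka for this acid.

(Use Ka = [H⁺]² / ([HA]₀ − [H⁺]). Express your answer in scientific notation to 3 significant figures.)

[H⁺] = 10^(−pH) = 10^(−2.78) = 1.660e-03 M. For HA ⇌ H⁺ + A⁻, Ka = [H⁺][A⁻]/[HA] = [H⁺]² / ([HA]₀ − [H⁺]) = (1.660e-03)² / (0.163 − 1.660e-03) = 1.71e-05.

K_a = 1.71e-05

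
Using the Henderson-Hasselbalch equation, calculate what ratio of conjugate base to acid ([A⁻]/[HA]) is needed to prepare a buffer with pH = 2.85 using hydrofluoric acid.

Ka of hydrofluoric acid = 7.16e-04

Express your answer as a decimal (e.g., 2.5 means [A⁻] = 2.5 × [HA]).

pKa = -log(7.16e-04) = 3.1451. pH = pKa + log([A⁻]/[HA]), so log([A⁻]/[HA]) = pH − pKa = 2.85 − 3.1451 = -0.2951. [A⁻]/[HA] = 10^(-0.2951) = 0.507

[A⁻]/[HA] = 0.507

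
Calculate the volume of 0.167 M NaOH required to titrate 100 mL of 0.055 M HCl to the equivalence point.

At equivalence: moles acid = moles base. moles HCl = 0.055 × 100/1000 = 0.0055 mol. V_base = moles / 0.167 × 1000 = 32.9 mL.

V_{base} = 32.9 mL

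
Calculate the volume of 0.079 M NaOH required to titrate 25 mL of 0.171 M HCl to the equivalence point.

At equivalence: moles acid = moles base. moles HCl = 0.171 × 25/1000 = 0.004275 mol. V_base = moles / 0.079 × 1000 = 54.1 mL.

V_{base} = 54.1 mL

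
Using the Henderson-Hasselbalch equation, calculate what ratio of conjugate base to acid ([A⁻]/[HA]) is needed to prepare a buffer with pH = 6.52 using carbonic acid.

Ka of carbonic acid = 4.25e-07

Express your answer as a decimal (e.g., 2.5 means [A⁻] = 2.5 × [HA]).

pKa = -log(4.25e-07) = 6.3716. pH = pKa + log([A⁻]/[HA]), so log([A⁻]/[HA]) = pH − pKa = 6.52 − 6.3716 = 0.1484. [A⁻]/[HA] = 10^(0.1484) = 1.41

[A⁻]/[HA] = 1.41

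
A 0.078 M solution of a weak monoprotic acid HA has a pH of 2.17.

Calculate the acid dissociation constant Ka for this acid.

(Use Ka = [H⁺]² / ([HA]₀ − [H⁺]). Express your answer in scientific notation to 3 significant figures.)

[H⁺] = 10^(−pH) = 10^(−2.17) = 6.761e-03 M. For HA ⇌ H⁺ + A⁻, Ka = [H⁺][A⁻]/[HA] = [H⁺]² / ([HA]₀ − [H⁺]) = (6.761e-03)² / (0.078 − 6.761e-03) = 6.42e-04.

K_a = 6.42e-04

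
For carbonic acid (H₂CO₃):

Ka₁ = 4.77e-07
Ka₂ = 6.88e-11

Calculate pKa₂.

pKa₂ = -log(Ka₂) = -log(6.88e-11) = 10.16.

pK_{a2} = 10.16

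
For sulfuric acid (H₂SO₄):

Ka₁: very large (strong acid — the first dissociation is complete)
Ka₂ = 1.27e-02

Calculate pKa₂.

pKa₂ = -log(Ka₂) = -log(1.27e-02) = 1.90.

pK_{a2} = 1.90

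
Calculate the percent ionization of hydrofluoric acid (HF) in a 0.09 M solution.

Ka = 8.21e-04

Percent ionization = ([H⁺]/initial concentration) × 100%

Using Ka equilibrium: x² + Ka×x - Ka×C = 0. Solving: [H⁺] = 8.1952e-03. Percent = (8.1952e-03/0.09) × 100

Percent ionization = 9.11%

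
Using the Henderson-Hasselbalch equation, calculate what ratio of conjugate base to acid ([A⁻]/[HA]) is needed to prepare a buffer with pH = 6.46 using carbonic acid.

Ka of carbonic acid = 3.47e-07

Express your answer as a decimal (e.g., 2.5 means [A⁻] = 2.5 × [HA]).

pKa = -log(3.47e-07) = 6.4597. pH = pKa + log([A⁻]/[HA]), so log([A⁻]/[HA]) = pH − pKa = 6.46 − 6.4597 = 0.0003. [A⁻]/[HA] = 10^(0.0003) = 1.00

[A⁻]/[HA] = 1.00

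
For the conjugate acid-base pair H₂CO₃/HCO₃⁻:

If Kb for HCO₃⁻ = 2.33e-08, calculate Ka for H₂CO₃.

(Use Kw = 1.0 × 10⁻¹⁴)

For a conjugate pair Ka × Kb = Kw, so Ka = Kw/Kb = 1.0 × 10⁻¹⁴ / 2.33e-08 = 4.29e-07.

K_a = 4.29e-07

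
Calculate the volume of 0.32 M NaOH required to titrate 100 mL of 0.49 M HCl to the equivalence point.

At equivalence: moles acid = moles base. moles HCl = 0.49 × 100/1000 = 0.049 mol. V_base = moles / 0.32 × 1000 = 153.1 mL.

V_{base} = 153.1 mL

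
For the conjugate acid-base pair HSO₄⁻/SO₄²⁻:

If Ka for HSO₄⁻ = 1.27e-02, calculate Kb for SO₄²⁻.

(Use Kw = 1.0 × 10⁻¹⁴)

For a conjugate pair Ka × Kb = Kw, so Kb = Kw/Ka = 1.0 × 10⁻¹⁴ / 1.27e-02 = 7.87e-13.

K_b = 7.87e-13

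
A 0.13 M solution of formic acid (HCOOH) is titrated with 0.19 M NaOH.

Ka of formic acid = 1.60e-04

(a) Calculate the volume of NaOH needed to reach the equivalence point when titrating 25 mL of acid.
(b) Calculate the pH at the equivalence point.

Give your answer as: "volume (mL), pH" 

moles acid = 0.13 × 25/1000 = 0.00325 mol; V_base = moles/0.19 × 1000 = 17.1 mL. At equivalence only the conjugate base is present: [A⁻] = 0.00325/0.042 = 7.7187e-02 M. Kb = Kw/Ka = 6.25e-11; [OH⁻] = √(Kb × [A⁻]) = 2.1964e-06; pOH = 5.66; pH = 14 - pOH = 8.34.

V = 17.1 mL, pH = 8.34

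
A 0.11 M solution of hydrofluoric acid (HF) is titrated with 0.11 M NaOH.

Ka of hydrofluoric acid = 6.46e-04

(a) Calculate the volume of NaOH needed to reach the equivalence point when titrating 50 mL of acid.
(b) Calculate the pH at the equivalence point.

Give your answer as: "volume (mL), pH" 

moles acid = 0.11 × 50/1000 = 0.0055 mol; V_base = moles/0.11 × 1000 = 50.0 mL. At equivalence only the conjugate base is present: [A⁻] = 0.0055/0.100 = 5.5000e-02 M. Kb = Kw/Ka = 1.55e-11; [OH⁻] = √(Kb × [A⁻]) = 9.2271e-07; pOH = 6.03; pH = 14 - pOH = 7.97.

V = 50.0 mL, pH = 7.97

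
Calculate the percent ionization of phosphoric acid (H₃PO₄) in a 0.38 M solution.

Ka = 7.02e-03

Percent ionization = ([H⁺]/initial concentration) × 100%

Using Ka equilibrium: x² + Ka×x - Ka×C = 0. Solving: [H⁺] = 4.8258e-02. Percent = (4.8258e-02/0.38) × 100

Percent ionization = 12.7%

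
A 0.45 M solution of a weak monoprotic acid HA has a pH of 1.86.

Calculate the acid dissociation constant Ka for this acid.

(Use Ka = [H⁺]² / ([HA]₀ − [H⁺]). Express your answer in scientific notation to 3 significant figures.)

[H⁺] = 10^(−pH) = 10^(−1.86) = 1.380e-02 M. For HA ⇌ H⁺ + A⁻, Ka = [H⁺][A⁻]/[HA] = [H⁺]² / ([HA]₀ − [H⁺]) = (1.380e-02)² / (0.45 − 1.380e-02) = 4.37e-04.

K_a = 4.37e-04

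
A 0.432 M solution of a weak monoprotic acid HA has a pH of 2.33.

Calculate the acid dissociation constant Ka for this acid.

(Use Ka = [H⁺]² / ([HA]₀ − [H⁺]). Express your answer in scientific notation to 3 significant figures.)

[H⁺] = 10^(−pH) = 10^(−2.33) = 4.677e-03 M. For HA ⇌ H⁺ + A⁻, Ka = [H⁺][A⁻]/[HA] = [H⁺]² / ([HA]₀ − [H⁺]) = (4.677e-03)² / (0.432 − 4.677e-03) = 5.12e-05.

K_a = 5.12e-05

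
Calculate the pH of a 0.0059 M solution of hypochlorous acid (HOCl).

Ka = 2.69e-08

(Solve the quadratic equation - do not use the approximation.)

x² + Ka×x - Ka×C = 0. Using quadratic formula: [H⁺] = 1.2585e-05

pH = 4.90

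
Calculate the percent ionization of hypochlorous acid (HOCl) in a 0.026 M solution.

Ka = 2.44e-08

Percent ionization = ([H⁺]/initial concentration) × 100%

Using Ka equilibrium: x² + Ka×x - Ka×C = 0. Solving: [H⁺] = 2.5175e-05. Percent = (2.5175e-05/0.026) × 100

Percent ionization = 0.0968%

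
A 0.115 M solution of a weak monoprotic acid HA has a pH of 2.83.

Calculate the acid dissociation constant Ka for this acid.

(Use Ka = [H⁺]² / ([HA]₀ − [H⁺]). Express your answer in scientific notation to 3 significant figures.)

[H⁺] = 10^(−pH) = 10^(−2.83) = 1.479e-03 M. For HA ⇌ H⁺ + A⁻, Ka = [H⁺][A⁻]/[HA] = [H⁺]² / ([HA]₀ − [H⁺]) = (1.479e-03)² / (0.115 − 1.479e-03) = 1.93e-05.

K_a = 1.93e-05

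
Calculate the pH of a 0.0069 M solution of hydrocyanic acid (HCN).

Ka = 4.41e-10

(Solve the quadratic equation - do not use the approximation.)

x² + Ka×x - Ka×C = 0. Using quadratic formula: [H⁺] = 1.7442e-06

pH = 5.76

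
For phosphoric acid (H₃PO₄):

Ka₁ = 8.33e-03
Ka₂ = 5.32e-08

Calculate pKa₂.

pKa₂ = -log(Ka₂) = -log(5.32e-08) = 7.27.

pK_{a2} = 7.27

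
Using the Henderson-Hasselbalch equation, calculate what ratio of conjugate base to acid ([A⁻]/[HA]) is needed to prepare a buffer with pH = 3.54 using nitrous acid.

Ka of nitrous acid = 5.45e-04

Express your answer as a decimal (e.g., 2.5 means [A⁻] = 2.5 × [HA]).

pKa = -log(5.45e-04) = 3.2636. pH = pKa + log([A⁻]/[HA]), so log([A⁻]/[HA]) = pH − pKa = 3.54 − 3.2636 = 0.2764. [A⁻]/[HA] = 10^(0.2764) = 1.89

[A⁻]/[HA] = 1.89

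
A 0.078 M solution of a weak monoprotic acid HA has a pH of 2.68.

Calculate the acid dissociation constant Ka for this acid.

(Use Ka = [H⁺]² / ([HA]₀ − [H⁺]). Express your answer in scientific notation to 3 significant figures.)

[H⁺] = 10^(−pH) = 10^(−2.68) = 2.089e-03 M. For HA ⇌ H⁺ + A⁻, Ka = [H⁺][A⁻]/[HA] = [H⁺]² / ([HA]₀ − [H⁺]) = (2.089e-03)² / (0.078 − 2.089e-03) = 5.75e-05.

K_a = 5.75e-05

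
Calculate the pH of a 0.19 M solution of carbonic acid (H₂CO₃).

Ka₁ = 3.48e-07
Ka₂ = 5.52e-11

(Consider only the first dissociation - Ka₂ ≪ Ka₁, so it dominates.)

First dissociation dominates. From Ka₁ = [H⁺][HA⁻]/[H₂A], x² + Ka₁·x − Ka₁·C = 0 with C = 0.19 M and Ka₁ = 3.48e-07. Solving: [H⁺] = (−Ka₁ + √(Ka₁² + 4·Ka₁·C)) / 2 = 2.5696e-04 M. pH = -log(2.5696e-04) = 3.59.

pH = 3.59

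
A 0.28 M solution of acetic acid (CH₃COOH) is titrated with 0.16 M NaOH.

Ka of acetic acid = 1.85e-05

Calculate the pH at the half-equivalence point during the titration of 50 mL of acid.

At half-equivalence [HA] = [A⁻], so Henderson-Hasselbalch gives pH = pKa = -log(1.85e-05) = 4.73.

pH = pKa = 4.73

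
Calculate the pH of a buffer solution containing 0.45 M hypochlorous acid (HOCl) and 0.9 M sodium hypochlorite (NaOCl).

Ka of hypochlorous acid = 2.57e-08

pKa = -log(2.57e-08) = 7.59. pH = pKa + log([A⁻]/[HA]) = 7.59 + log(0.9/0.45)

pH = 7.89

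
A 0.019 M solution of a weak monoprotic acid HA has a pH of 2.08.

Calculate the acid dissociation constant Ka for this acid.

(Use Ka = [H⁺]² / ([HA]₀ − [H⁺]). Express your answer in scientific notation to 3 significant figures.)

[H⁺] = 10^(−pH) = 10^(−2.08) = 8.318e-03 M. For HA ⇌ H⁺ + A⁻, Ka = [H⁺][A⁻]/[HA] = [H⁺]² / ([HA]₀ − [H⁺]) = (8.318e-03)² / (0.019 − 8.318e-03) = 6.48e-03.

K_a = 6.48e-03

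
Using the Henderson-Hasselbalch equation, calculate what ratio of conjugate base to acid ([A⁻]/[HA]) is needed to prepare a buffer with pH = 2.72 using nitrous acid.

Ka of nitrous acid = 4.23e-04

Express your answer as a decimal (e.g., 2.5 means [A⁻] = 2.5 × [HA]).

pKa = -log(4.23e-04) = 3.3737. pH = pKa + log([A⁻]/[HA]), so log([A⁻]/[HA]) = pH − pKa = 2.72 − 3.3737 = -0.6537. [A⁻]/[HA] = 10^(-0.6537) = 0.222

[A⁻]/[HA] = 0.222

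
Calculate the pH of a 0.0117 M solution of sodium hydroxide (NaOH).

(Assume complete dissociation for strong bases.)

[OH⁻] = 0.0117 M for strong base. pOH = -log[OH⁻] = 1.93, pH = 14 - pOH

pH = 12.07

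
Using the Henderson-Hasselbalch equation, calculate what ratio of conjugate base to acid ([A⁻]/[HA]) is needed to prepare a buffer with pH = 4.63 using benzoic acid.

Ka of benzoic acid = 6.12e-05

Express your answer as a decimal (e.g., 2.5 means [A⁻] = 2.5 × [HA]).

pKa = -log(6.12e-05) = 4.2132. pH = pKa + log([A⁻]/[HA]), so log([A⁻]/[HA]) = pH − pKa = 4.63 − 4.2132 = 0.4168. [A⁻]/[HA] = 10^(0.4168) = 2.61

[A⁻]/[HA] = 2.61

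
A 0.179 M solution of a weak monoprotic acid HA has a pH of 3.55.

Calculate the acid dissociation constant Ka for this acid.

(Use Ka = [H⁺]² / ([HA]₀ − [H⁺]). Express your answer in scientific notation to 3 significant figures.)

[H⁺] = 10^(−pH) = 10^(−3.55) = 2.818e-04 M. For HA ⇌ H⁺ + A⁻, Ka = [H⁺][A⁻]/[HA] = [H⁺]² / ([HA]₀ − [H⁺]) = (2.818e-04)² / (0.179 − 2.818e-04) = 4.44e-07.

K_a = 4.44e-07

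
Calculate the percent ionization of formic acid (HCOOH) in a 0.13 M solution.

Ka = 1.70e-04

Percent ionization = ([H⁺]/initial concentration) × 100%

Using Ka equilibrium: x² + Ka×x - Ka×C = 0. Solving: [H⁺] = 4.6168e-03. Percent = (4.6168e-03/0.13) × 100

Percent ionization = 3.55%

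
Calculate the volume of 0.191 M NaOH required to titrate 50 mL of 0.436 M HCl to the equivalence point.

At equivalence: moles acid = moles base. moles HCl = 0.436 × 50/1000 = 0.0218 mol. V_base = moles / 0.191 × 1000 = 114.1 mL.

V_{base} = 114.1 mL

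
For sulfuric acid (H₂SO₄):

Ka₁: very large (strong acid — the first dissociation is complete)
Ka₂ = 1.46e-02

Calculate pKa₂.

pKa₂ = -log(Ka₂) = -log(1.46e-02) = 1.84.

pK_{a2} = 1.84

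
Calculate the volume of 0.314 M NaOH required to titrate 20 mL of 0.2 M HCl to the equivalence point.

At equivalence: moles acid = moles base. moles HCl = 0.2 × 20/1000 = 0.004 mol. V_base = moles / 0.314 × 1000 = 12.7 mL.

V_{base} = 12.7 mL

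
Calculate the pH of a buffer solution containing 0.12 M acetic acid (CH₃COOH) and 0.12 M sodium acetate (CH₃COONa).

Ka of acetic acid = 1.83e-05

pKa = -log(1.83e-05) = 4.74. pH = pKa + log([A⁻]/[HA]) = 4.74 + log(0.12/0.12)

pH = 4.74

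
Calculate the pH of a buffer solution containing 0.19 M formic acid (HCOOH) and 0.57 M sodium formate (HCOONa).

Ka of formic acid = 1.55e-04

pKa = -log(1.55e-04) = 3.81. pH = pKa + log([A⁻]/[HA]) = 3.81 + log(0.57/0.19)

pH = 4.29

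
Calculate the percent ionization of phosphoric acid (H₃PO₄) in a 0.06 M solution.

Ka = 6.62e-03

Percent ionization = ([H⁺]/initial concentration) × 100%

Using Ka equilibrium: x² + Ka×x - Ka×C = 0. Solving: [H⁺] = 1.6893e-02. Percent = (1.6893e-02/0.06) × 100

Percent ionization = 28.2%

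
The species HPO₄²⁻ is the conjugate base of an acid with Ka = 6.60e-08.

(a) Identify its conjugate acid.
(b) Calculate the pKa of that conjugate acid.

(a) The conjugate acid is formed by adding one H⁺ to HPO₄²⁻, giving H₂PO₄⁻. (b) pKa = -log(Ka) = -log(6.60e-08) = 7.18.

Conjugate acid: H₂PO₄⁻; pK_a = 7.18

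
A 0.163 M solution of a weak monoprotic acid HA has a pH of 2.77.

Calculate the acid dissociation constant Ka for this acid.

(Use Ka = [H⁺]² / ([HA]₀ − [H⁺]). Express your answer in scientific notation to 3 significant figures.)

[H⁺] = 10^(−pH) = 10^(−2.77) = 1.698e-03 M. For HA ⇌ H⁺ + A⁻, Ka = [H⁺][A⁻]/[HA] = [H⁺]² / ([HA]₀ − [H⁺]) = (1.698e-03)² / (0.163 − 1.698e-03) = 1.79e-05.

K_a = 1.79e-05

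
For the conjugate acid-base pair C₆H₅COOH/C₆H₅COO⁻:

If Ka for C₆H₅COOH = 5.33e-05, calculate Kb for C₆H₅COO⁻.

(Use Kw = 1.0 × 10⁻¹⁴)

For a conjugate pair Ka × Kb = Kw, so Kb = Kw/Ka = 1.0 × 10⁻¹⁴ / 5.33e-05 = 1.88e-10.

K_b = 1.88e-10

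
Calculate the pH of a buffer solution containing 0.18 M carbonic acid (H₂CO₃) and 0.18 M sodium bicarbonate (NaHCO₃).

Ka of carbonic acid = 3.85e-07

pKa = -log(3.85e-07) = 6.41. pH = pKa + log([A⁻]/[HA]) = 6.41 + log(0.18/0.18)

pH = 6.41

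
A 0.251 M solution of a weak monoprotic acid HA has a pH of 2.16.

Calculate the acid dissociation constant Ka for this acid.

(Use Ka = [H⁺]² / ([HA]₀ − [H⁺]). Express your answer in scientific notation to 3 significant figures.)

[H⁺] = 10^(−pH) = 10^(−2.16) = 6.918e-03 M. For HA ⇌ H⁺ + A⁻, Ka = [H⁺][A⁻]/[HA] = [H⁺]² / ([HA]₀ − [H⁺]) = (6.918e-03)² / (0.251 − 6.918e-03) = 1.96e-04.

K_a = 1.96e-04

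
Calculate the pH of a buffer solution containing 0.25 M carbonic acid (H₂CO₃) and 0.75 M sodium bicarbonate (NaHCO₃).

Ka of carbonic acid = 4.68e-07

pKa = -log(4.68e-07) = 6.33. pH = pKa + log([A⁻]/[HA]) = 6.33 + log(0.75/0.25)

pH = 6.81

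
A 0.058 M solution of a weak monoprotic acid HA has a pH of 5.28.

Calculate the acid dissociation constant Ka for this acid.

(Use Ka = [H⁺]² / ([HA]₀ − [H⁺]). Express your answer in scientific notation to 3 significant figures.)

[H⁺] = 10^(−pH) = 10^(−5.28) = 5.248e-06 M. For HA ⇌ H⁺ + A⁻, Ka = [H⁺][A⁻]/[HA] = [H⁺]² / ([HA]₀ − [H⁺]) = (5.248e-06)² / (0.058 − 5.248e-06) = 4.75e-10.

K_a = 4.75e-10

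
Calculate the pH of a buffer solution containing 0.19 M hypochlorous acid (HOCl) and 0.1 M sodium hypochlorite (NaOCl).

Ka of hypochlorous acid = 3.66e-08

pKa = -log(3.66e-08) = 7.44. pH = pKa + log([A⁻]/[HA]) = 7.44 + log(0.1/0.19)

pH = 7.16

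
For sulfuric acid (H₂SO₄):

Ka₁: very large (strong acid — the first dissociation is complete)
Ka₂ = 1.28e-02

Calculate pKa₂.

pKa₂ = -log(Ka₂) = -log(1.28e-02) = 1.89.

pK_{a2} = 1.89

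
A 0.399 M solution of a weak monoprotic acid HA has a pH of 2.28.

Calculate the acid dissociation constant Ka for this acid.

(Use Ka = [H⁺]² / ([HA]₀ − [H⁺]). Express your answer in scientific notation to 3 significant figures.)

[H⁺] = 10^(−pH) = 10^(−2.28) = 5.248e-03 M. For HA ⇌ H⁺ + A⁻, Ka = [H⁺][A⁻]/[HA] = [H⁺]² / ([HA]₀ − [H⁺]) = (5.248e-03)² / (0.399 − 5.248e-03) = 6.99e-05.

K_a = 6.99e-05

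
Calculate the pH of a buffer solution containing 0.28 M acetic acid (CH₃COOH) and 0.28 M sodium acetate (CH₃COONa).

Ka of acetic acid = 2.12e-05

pKa = -log(2.12e-05) = 4.67. pH = pKa + log([A⁻]/[HA]) = 4.67 + log(0.28/0.28)

pH = 4.67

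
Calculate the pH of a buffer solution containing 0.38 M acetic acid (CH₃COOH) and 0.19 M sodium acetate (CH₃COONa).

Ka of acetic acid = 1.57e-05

pKa = -log(1.57e-05) = 4.80. pH = pKa + log([A⁻]/[HA]) = 4.80 + log(0.19/0.38)

pH = 4.50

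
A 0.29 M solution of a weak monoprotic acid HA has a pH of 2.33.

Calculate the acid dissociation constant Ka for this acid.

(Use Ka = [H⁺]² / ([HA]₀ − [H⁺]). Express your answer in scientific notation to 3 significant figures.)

[H⁺] = 10^(−pH) = 10^(−2.33) = 4.677e-03 M. For HA ⇌ H⁺ + A⁻, Ka = [H⁺][A⁻]/[HA] = [H⁺]² / ([HA]₀ − [H⁺]) = (4.677e-03)² / (0.29 − 4.677e-03) = 7.67e-05.

K_a = 7.67e-05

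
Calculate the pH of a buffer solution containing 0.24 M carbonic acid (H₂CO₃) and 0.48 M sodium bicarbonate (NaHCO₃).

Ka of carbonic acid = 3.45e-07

pKa = -log(3.45e-07) = 6.46. pH = pKa + log([A⁻]/[HA]) = 6.46 + log(0.48/0.24)

pH = 6.76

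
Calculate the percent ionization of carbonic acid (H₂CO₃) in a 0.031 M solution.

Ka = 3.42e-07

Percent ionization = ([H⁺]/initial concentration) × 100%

Using Ka equilibrium: x² + Ka×x - Ka×C = 0. Solving: [H⁺] = 1.0280e-04. Percent = (1.0280e-04/0.031) × 100

Percent ionization = 0.332%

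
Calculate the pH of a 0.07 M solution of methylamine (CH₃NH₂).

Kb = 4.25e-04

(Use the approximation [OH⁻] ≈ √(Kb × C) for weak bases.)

[OH⁻] = √(Kb × C) = √(4.25e-04 × 0.07) = 5.4544e-03. pOH = 2.26, pH = 14 - pOH

pH = 11.74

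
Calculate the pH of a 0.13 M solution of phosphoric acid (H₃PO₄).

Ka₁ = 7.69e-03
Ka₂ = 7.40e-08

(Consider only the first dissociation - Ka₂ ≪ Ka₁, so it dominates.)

First dissociation dominates. From Ka₁ = [H⁺][HA⁻]/[H₂A], x² + Ka₁·x − Ka₁·C = 0 with C = 0.13 M and Ka₁ = 7.69e-03. Solving: [H⁺] = (−Ka₁ + √(Ka₁² + 4·Ka₁·C)) / 2 = 2.8006e-02 M. pH = -log(2.8006e-02) = 1.55.

pH = 1.55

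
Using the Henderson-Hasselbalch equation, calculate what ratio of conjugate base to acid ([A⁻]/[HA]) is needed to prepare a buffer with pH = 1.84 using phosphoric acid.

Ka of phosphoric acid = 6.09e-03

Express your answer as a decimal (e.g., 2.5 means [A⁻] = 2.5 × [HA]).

pKa = -log(6.09e-03) = 2.2154. pH = pKa + log([A⁻]/[HA]), so log([A⁻]/[HA]) = pH − pKa = 1.84 − 2.2154 = -0.3754. [A⁻]/[HA] = 10^(-0.3754) = 0.421

[A⁻]/[HA] = 0.421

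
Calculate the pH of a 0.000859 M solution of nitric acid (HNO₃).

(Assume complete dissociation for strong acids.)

[H⁺] = 0.000859 M for strong acid. pH = -log[H⁺] = -log(0.000859)

pH = 3.07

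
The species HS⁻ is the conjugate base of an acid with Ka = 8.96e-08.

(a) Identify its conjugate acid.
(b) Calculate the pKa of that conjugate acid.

(a) The conjugate acid is formed by adding one H⁺ to HS⁻, giving H₂S. (b) pKa = -log(Ka) = -log(8.96e-08) = 7.05.

Conjugate acid: H₂S; pK_a = 7.05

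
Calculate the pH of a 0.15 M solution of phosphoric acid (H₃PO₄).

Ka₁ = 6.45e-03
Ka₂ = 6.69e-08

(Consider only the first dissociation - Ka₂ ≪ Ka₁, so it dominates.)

First dissociation dominates. From Ka₁ = [H⁺][HA⁻]/[H₂A], x² + Ka₁·x − Ka₁·C = 0 with C = 0.15 M and Ka₁ = 6.45e-03. Solving: [H⁺] = (−Ka₁ + √(Ka₁² + 4·Ka₁·C)) / 2 = 2.8046e-02 M. pH = -log(2.8046e-02) = 1.55.

pH = 1.55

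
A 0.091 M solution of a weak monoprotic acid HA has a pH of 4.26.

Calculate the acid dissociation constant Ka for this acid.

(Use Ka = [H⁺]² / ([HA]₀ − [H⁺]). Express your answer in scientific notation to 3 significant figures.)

[H⁺] = 10^(−pH) = 10^(−4.26) = 5.495e-05 M. For HA ⇌ H⁺ + A⁻, Ka = [H⁺][A⁻]/[HA] = [H⁺]² / ([HA]₀ − [H⁺]) = (5.495e-05)² / (0.091 − 5.495e-05) = 3.32e-08.

K_a = 3.32e-08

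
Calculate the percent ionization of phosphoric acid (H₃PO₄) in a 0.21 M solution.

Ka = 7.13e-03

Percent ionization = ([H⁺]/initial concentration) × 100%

Using Ka equilibrium: x² + Ka×x - Ka×C = 0. Solving: [H⁺] = 3.5294e-02. Percent = (3.5294e-02/0.21) × 100

Percent ionization = 16.8%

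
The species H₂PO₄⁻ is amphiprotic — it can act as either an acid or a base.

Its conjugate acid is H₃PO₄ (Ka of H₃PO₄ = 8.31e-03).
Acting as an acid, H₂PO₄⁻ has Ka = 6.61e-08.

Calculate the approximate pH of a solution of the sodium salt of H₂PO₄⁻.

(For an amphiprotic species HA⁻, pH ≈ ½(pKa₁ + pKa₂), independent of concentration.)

pKa₁ = -log(8.31e-03) = 2.08; pKa₂ = -log(6.61e-08) = 7.18. For an amphiprotic species, pH ≈ ½(pKa₁ + pKa₂) = ½(2.08 + 7.18) = 4.63.

pH = 4.63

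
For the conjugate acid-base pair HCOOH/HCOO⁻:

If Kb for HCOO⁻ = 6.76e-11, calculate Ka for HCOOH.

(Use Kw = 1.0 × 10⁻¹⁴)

For a conjugate pair Ka × Kb = Kw, so Ka = Kw/Kb = 1.0 × 10⁻¹⁴ / 6.76e-11 = 1.48e-04.

K_a = 1.48e-04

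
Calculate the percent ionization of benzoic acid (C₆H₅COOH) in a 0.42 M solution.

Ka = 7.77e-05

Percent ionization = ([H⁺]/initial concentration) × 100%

Using Ka equilibrium: x² + Ka×x - Ka×C = 0. Solving: [H⁺] = 5.6739e-03. Percent = (5.6739e-03/0.42) × 100

Percent ionization = 1.35%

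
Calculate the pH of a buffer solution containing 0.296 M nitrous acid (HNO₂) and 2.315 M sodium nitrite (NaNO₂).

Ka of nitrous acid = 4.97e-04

pKa = -log(4.97e-04) = 3.30. pH = pKa + log([A⁻]/[HA]) = 3.30 + log(2.315/0.296)

pH = 4.20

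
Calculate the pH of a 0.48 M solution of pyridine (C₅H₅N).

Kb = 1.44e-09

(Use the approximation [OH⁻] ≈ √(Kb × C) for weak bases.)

[OH⁻] = √(Kb × C) = √(1.44e-09 × 0.48) = 2.6291e-05. pOH = 4.58, pH = 14 - pOH

pH = 9.42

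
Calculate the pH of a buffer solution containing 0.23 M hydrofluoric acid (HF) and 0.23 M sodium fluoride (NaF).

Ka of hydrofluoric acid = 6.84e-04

pKa = -log(6.84e-04) = 3.16. pH = pKa + log([A⁻]/[HA]) = 3.16 + log(0.23/0.23)

pH = 3.16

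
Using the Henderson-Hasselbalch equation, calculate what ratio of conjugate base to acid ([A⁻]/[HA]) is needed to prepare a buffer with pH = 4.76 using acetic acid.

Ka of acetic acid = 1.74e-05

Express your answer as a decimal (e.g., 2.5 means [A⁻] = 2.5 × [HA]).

pKa = -log(1.74e-05) = 4.7595. pH = pKa + log([A⁻]/[HA]), so log([A⁻]/[HA]) = pH − pKa = 4.76 − 4.7595 = 0.0005. [A⁻]/[HA] = 10^(0.0005) = 1.00

[A⁻]/[HA] = 1.00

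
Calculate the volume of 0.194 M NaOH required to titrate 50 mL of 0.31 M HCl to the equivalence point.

At equivalence: moles acid = moles base. moles HCl = 0.31 × 50/1000 = 0.0155 mol. V_base = moles / 0.194 × 1000 = 79.9 mL.

V_{base} = 79.9 mL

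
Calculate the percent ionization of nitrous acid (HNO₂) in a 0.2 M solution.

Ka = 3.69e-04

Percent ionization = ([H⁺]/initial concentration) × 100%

Using Ka equilibrium: x² + Ka×x - Ka×C = 0. Solving: [H⁺] = 8.4082e-03. Percent = (8.4082e-03/0.2) × 100

Percent ionization = 4.2%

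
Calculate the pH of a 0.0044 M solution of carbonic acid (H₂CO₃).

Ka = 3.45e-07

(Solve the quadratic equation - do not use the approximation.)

x² + Ka×x - Ka×C = 0. Using quadratic formula: [H⁺] = 3.8789e-05

pH = 4.41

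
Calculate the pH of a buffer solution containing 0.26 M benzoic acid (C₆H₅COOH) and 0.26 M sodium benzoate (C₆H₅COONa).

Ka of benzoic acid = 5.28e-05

pKa = -log(5.28e-05) = 4.28. pH = pKa + log([A⁻]/[HA]) = 4.28 + log(0.26/0.26)

pH = 4.28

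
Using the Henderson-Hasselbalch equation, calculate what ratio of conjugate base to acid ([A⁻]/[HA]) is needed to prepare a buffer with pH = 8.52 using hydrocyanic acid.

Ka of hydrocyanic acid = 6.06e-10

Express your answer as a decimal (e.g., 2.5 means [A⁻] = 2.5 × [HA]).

pKa = -log(6.06e-10) = 9.2175. pH = pKa + log([A⁻]/[HA]), so log([A⁻]/[HA]) = pH − pKa = 8.52 − 9.2175 = -0.6975. [A⁻]/[HA] = 10^(-0.6975) = 0.201

[A⁻]/[HA] = 0.201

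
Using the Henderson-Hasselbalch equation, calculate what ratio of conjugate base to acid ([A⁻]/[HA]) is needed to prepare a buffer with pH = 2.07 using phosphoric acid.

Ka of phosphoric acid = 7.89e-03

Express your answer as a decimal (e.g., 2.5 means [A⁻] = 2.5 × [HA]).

pKa = -log(7.89e-03) = 2.1029. pH = pKa + log([A⁻]/[HA]), so log([A⁻]/[HA]) = pH − pKa = 2.07 − 2.1029 = -0.0329. [A⁻]/[HA] = 10^(-0.0329) = 0.927

[A⁻]/[HA] = 0.927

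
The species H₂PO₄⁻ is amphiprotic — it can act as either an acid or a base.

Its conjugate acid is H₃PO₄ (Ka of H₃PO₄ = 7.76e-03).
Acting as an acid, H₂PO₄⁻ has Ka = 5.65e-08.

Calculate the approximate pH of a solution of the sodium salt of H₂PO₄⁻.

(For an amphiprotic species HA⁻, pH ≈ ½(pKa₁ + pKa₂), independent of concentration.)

pKa₁ = -log(7.76e-03) = 2.11; pKa₂ = -log(5.65e-08) = 7.25. For an amphiprotic species, pH ≈ ½(pKa₁ + pKa₂) = ½(2.11 + 7.25) = 4.68.

pH = 4.68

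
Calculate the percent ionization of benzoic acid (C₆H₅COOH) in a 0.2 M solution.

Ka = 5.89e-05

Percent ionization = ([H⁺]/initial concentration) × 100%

Using Ka equilibrium: x² + Ka×x - Ka×C = 0. Solving: [H⁺] = 3.4029e-03. Percent = (3.4029e-03/0.2) × 100

Percent ionization = 1.7%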